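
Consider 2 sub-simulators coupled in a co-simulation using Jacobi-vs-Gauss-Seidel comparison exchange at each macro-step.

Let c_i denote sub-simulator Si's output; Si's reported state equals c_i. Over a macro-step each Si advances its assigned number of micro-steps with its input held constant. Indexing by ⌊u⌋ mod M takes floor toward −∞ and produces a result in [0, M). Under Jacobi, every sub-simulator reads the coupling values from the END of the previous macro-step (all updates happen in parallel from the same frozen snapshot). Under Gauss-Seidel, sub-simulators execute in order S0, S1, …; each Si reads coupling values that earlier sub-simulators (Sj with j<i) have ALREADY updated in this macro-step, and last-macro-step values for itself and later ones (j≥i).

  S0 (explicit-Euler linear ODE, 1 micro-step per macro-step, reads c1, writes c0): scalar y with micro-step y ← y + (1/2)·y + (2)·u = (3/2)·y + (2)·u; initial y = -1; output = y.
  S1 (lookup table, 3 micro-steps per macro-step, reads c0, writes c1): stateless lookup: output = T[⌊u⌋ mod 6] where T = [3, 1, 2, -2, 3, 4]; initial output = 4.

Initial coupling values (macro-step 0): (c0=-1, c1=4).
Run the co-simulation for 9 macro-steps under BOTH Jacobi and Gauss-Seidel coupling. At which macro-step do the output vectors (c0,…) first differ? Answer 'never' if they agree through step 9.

first divergence at macro-step: 1

[Jacobi] macro 1: S0 reads c1=4 → after 1×micro: 13/2; S1 reads c0=-1 → after 3×micro: 4 ⇒ (c0=13/2, c1=4)
[Jacobi] macro 2: S0 reads c1=4 → after 1×micro: 71/4; S1 reads c0=13/2 → after 3×micro: 3 ⇒ (c0=71/4, c1=3)
[Jacobi] macro 3: S0 reads c1=3 → after 1×micro: 261/8; S1 reads c0=71/4 → after 3×micro: 4 ⇒ (c0=261/8, c1=4)
[Jacobi] macro 4: S0 reads c1=4 → after 1×micro: 911/16; S1 reads c0=261/8 → after 3×micro: 2 ⇒ (c0=911/16, c1=2)
[Jacobi] macro 5: S0 reads c1=2 → after 1×micro: 2861/32; S1 reads c0=911/16 → after 3×micro: 2 ⇒ (c0=2861/32, c1=2)
[Jacobi] macro 6: S0 reads c1=2 → after 1×micro: 8839/64; S1 reads c0=2861/32 → after 3×micro: 4 ⇒ (c0=8839/64, c1=4)
[Jacobi] macro 7: S0 reads c1=4 → after 1×micro: 27541/128; S1 reads c0=8839/64 → after 3×micro: 3 ⇒ (c0=27541/128, c1=3)
[Jacobi] macro 8: S0 reads c1=3 → after 1×micro: 84159/256; S1 reads c0=27541/128 → after 3×micro: 4 ⇒ (c0=84159/256, c1=4)
[Jacobi] macro 9: S0 reads c1=4 → after 1×micro: 256573/512; S1 reads c0=84159/256 → after 3×micro: 3 ⇒ (c0=256573/512, c1=3)
[Gauss-Seidel] macro 1: S0 reads c1=4 → after 1×micro: 13/2; S1 reads c0=13/2 → after 3×micro: 3 ⇒ (c0=13/2, c1=3)
[Gauss-Seidel] macro 2: S0 reads c1=3 → after 1×micro: 63/4; S1 reads c0=63/4 → after 3×micro: -2 ⇒ (c0=63/4, c1=-2)
[Gauss-Seidel] macro 3: S0 reads c1=-2 → after 1×micro: 157/8; S1 reads c0=157/8 → after 3×micro: 1 ⇒ (c0=157/8, c1=1)
[Gauss-Seidel] macro 4: S0 reads c1=1 → after 1×micro: 503/16; S1 reads c0=503/16 → after 3×micro: 1 ⇒ (c0=503/16, c1=1)
[Gauss-Seidel] macro 5: S0 reads c1=1 → after 1×micro: 1573/32; S1 reads c0=1573/32 → after 3×micro: 1 ⇒ (c0=1573/32, c1=1)
[Gauss-Seidel] macro 6: S0 reads c1=1 → after 1×micro: 4847/64; S1 reads c0=4847/64 → after 3×micro: -2 ⇒ (c0=4847/64, c1=-2)
[Gauss-Seidel] macro 7: S0 reads c1=-2 → after 1×micro: 14029/128; S1 reads c0=14029/128 → after 3×micro: 1 ⇒ (c0=14029/128, c1=1)
[Gauss-Seidel] macro 8: S0 reads c1=1 → after 1×micro: 42599/256; S1 reads c0=42599/256 → after 3×micro: 3 ⇒ (c0=42599/256, c1=3)
[Gauss-Seidel] macro 9: S0 reads c1=3 → after 1×micro: 130869/512; S1 reads c0=130869/512 → after 3×micro: -2 ⇒ (c0=130869/512, c1=-2)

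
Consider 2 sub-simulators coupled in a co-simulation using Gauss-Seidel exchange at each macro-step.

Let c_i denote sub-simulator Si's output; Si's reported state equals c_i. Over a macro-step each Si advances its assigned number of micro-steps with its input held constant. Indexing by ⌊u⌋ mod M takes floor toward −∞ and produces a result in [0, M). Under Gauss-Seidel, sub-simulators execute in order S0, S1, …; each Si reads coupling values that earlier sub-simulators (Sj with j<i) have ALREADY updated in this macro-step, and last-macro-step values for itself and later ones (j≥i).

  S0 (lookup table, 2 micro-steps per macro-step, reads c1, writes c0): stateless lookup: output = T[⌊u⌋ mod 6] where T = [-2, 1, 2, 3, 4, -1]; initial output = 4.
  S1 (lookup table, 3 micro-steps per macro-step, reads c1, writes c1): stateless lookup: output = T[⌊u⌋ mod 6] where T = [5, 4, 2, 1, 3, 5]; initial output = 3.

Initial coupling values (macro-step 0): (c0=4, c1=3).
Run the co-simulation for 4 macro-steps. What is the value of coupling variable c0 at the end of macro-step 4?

macro 1: S0 reads c1=3 → after 2×micro: 3; S1 reads c1=3 → after 3×micro: 1 ⇒ (c0=3, c1=1)
macro 2: S0 reads c1=1 → after 2×micro: 1; S1 reads c1=1 → after 3×micro: 4 ⇒ (c0=1, c1=4)
macro 3: S0 reads c1=4 → after 2×micro: 4; S1 reads c1=4 → after 3×micro: 3 ⇒ (c0=4, c1=3)
macro 4: S0 reads c1=3 → after 2×micro: 3; S1 reads c1=3 → after 3×micro: 1 ⇒ (c0=3, c1=1)

c0 at macro-step 4 = 3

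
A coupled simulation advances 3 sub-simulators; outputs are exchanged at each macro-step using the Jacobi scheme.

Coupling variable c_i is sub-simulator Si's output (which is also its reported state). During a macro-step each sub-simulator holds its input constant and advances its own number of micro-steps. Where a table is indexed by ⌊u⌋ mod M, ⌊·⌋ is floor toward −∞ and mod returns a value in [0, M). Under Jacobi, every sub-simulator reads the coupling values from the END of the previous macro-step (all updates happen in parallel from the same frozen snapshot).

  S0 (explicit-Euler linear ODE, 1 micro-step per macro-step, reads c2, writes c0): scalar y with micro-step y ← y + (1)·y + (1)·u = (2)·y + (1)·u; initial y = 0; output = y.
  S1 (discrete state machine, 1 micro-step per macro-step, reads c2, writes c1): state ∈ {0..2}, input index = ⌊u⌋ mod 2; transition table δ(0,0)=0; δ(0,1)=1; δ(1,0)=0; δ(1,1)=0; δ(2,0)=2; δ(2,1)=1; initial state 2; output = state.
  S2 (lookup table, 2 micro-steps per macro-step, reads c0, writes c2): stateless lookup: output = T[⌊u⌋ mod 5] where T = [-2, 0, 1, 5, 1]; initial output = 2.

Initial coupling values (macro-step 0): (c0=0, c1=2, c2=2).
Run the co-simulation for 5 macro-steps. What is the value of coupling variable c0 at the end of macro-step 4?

macro 1: S0 reads c2=2 → after 1×micro: 2; S1 reads c2=2 → after 1×micro: 2; S2 reads c0=0 → after 2×micro: -2 ⇒ (c0=2, c1=2, c2=-2)
macro 2: S0 reads c2=-2 → after 1×micro: 2; S1 reads c2=-2 → after 1×micro: 2; S2 reads c0=2 → after 2×micro: 1 ⇒ (c0=2, c1=2, c2=1)
macro 3: S0 reads c2=1 → after 1×micro: 5; S1 reads c2=1 → after 1×micro: 1; S2 reads c0=2 → after 2×micro: 1 ⇒ (c0=5, c1=1, c2=1)
macro 4: S0 reads c2=1 → after 1×micro: 11; S1 reads c2=1 → after 1×micro: 0; S2 reads c0=5 → after 2×micro: -2 ⇒ (c0=11, c1=0, c2=-2)
macro 5: S0 reads c2=-2 → after 1×micro: 20; S1 reads c2=-2 → after 1×micro: 0; S2 reads c0=11 → after 2×micro: 0 ⇒ (c0=20, c1=0, c2=0)

c0 at macro-step 4 = 11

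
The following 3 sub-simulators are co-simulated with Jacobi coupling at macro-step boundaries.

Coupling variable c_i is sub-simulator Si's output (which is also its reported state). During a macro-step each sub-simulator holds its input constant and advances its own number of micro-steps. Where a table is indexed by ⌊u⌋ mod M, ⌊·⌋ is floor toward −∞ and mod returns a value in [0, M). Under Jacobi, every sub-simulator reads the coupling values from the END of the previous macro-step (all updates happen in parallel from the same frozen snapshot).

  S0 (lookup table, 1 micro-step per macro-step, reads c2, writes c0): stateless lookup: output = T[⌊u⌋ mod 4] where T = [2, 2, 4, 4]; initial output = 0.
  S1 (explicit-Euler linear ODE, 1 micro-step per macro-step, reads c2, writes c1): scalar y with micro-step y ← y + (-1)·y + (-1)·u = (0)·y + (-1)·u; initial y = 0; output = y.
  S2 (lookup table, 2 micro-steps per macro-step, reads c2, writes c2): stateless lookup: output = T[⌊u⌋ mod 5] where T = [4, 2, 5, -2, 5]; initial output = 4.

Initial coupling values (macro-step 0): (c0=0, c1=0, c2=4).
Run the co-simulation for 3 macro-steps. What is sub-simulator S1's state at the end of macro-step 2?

macro 1: S0 reads c2=4 → after 1×micro: 2; S1 reads c2=4 → after 1×micro: -4; S2 reads c2=4 → after 2×micro: 5 ⇒ (c0=2, c1=-4, c2=5)
macro 2: S0 reads c2=5 → after 1×micro: 2; S1 reads c2=5 → after 1×micro: -5; S2 reads c2=5 → after 2×micro: 4 ⇒ (c0=2, c1=-5, c2=4)
macro 3: S0 reads c2=4 → after 1×micro: 2; S1 reads c2=4 → after 1×micro: -4; S2 reads c2=4 → after 2×micro: 5 ⇒ (c0=2, c1=-4, c2=5)

S1 state at macro-step 2 = -5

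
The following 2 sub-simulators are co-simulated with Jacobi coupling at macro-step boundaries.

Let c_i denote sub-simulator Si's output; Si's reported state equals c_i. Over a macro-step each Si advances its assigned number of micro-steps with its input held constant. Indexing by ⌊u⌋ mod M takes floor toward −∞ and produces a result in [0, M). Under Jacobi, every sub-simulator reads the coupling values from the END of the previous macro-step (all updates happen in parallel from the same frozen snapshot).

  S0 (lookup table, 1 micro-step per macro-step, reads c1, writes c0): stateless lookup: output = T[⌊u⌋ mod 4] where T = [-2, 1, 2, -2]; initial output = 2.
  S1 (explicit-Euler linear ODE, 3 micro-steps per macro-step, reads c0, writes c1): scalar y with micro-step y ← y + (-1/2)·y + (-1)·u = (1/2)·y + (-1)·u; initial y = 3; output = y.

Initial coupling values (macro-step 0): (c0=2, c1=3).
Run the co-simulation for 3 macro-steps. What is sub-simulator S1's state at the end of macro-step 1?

S1 state at macro-step 1 = -25/8

macro 1: S0 reads c1=3 → after 1×micro: -2; S1 reads c0=2 → after 3×micro: -25/8 ⇒ (c0=-2, c1=-25/8)
macro 2: S0 reads c1=-25/8 → after 1×micro: -2; S1 reads c0=-2 → after 3×micro: 199/64 ⇒ (c0=-2, c1=199/64)
macro 3: S0 reads c1=199/64 → after 1×micro: -2; S1 reads c0=-2 → after 3×micro: 1991/512 ⇒ (c0=-2, c1=1991/512)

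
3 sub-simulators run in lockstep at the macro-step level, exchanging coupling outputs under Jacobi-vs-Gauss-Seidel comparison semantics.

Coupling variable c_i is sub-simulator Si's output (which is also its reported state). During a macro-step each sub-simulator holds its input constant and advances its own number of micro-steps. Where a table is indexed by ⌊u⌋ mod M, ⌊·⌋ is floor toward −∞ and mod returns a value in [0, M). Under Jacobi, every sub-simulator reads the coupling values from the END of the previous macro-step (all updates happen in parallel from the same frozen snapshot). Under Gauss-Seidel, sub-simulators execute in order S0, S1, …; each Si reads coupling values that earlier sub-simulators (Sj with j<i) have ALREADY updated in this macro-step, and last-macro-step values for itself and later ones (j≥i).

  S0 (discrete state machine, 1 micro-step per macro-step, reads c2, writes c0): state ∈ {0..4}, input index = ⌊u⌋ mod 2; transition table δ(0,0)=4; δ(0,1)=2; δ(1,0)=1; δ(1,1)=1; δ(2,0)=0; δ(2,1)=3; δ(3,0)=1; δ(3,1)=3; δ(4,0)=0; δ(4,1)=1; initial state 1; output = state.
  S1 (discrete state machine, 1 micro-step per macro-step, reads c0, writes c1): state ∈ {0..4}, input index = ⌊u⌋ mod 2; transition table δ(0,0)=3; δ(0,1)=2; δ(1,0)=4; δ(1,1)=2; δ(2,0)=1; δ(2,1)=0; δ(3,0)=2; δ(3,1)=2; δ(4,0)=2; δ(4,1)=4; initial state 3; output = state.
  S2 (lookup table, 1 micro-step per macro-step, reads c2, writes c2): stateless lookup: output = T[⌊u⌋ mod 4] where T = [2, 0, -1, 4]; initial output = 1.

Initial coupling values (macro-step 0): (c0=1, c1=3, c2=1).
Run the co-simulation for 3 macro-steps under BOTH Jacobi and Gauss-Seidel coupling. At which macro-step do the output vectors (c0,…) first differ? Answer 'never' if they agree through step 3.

[Jacobi] macro 1: S0 reads c2=1 → after 1×micro: 1; S1 reads c0=1 → after 1×micro: 2; S2 reads c2=1 → after 1×micro: 0 ⇒ (c0=1, c1=2, c2=0)
[Jacobi] macro 2: S0 reads c2=0 → after 1×micro: 1; S1 reads c0=1 → after 1×micro: 0; S2 reads c2=0 → after 1×micro: 2 ⇒ (c0=1, c1=0, c2=2)
[Jacobi] macro 3: S0 reads c2=2 → after 1×micro: 1; S1 reads c0=1 → after 1×micro: 2; S2 reads c2=2 → after 1×micro: -1 ⇒ (c0=1, c1=2, c2=-1)
[Gauss-Seidel] macro 1: S0 reads c2=1 → after 1×micro: 1; S1 reads c0=1 → after 1×micro: 2; S2 reads c2=1 → after 1×micro: 0 ⇒ (c0=1, c1=2, c2=0)
[Gauss-Seidel] macro 2: S0 reads c2=0 → after 1×micro: 1; S1 reads c0=1 → after 1×micro: 0; S2 reads c2=0 → after 1×micro: 2 ⇒ (c0=1, c1=0, c2=2)
[Gauss-Seidel] macro 3: S0 reads c2=2 → after 1×micro: 1; S1 reads c0=1 → after 1×micro: 2; S2 reads c2=2 → after 1×micro: -1 ⇒ (c0=1, c1=2, c2=-1)

first divergence at macro-step: never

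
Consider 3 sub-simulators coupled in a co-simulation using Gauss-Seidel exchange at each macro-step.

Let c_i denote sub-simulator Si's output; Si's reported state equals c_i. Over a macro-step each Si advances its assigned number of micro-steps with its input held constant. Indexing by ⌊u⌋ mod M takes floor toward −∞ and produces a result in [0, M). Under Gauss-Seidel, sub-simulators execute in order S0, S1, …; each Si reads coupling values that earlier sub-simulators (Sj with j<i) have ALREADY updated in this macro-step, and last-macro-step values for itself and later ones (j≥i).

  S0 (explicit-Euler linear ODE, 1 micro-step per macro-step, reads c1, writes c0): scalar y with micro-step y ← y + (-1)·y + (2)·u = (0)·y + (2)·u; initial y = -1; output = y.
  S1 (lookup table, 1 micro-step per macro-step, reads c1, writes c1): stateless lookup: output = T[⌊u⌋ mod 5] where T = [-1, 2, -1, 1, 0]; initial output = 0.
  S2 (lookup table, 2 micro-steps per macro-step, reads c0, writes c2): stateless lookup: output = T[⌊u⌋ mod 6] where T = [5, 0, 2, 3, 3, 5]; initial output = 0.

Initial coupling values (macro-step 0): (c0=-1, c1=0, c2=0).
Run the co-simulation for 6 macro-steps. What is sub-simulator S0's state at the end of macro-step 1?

S0 state at macro-step 1 = 0

macro 1: S0 reads c1=0 → after 1×micro: 0; S1 reads c1=0 → after 1×micro: -1; S2 reads c0=0 → after 2×micro: 5 ⇒ (c0=0, c1=-1, c2=5)
macro 2: S0 reads c1=-1 → after 1×micro: -2; S1 reads c1=-1 → after 1×micro: 0; S2 reads c0=-2 → after 2×micro: 3 ⇒ (c0=-2, c1=0, c2=3)
macro 3: S0 reads c1=0 → after 1×micro: 0; S1 reads c1=0 → after 1×micro: -1; S2 reads c0=0 → after 2×micro: 5 ⇒ (c0=0, c1=-1, c2=5)
macro 4: S0 reads c1=-1 → after 1×micro: -2; S1 reads c1=-1 → after 1×micro: 0; S2 reads c0=-2 → after 2×micro: 3 ⇒ (c0=-2, c1=0, c2=3)
macro 5: S0 reads c1=0 → after 1×micro: 0; S1 reads c1=0 → after 1×micro: -1; S2 reads c0=0 → after 2×micro: 5 ⇒ (c0=0, c1=-1, c2=5)
macro 6: S0 reads c1=-1 → after 1×micro: -2; S1 reads c1=-1 → after 1×micro: 0; S2 reads c0=-2 → after 2×micro: 3 ⇒ (c0=-2, c1=0, c2=3)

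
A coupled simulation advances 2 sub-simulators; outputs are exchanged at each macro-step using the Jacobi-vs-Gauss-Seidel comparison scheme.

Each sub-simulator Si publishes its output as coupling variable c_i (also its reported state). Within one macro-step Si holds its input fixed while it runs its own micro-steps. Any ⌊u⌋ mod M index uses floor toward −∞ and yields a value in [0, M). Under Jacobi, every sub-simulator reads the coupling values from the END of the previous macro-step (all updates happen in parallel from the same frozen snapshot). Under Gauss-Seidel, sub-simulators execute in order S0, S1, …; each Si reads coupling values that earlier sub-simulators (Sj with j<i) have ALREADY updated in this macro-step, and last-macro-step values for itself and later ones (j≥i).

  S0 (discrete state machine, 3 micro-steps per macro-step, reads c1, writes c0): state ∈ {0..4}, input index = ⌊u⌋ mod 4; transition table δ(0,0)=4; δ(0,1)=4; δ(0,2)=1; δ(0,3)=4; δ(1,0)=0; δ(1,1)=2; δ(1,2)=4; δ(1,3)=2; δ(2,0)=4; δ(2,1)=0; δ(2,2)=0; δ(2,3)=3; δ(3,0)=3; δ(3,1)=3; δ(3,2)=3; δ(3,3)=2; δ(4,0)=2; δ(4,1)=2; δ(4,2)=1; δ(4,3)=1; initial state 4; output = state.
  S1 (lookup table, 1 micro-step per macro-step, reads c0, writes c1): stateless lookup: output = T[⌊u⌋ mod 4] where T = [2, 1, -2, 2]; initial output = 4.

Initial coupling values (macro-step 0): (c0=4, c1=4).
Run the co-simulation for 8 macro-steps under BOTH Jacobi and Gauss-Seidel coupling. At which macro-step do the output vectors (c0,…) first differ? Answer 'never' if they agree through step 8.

[Jacobi] macro 1: S0 reads c1=4 → after 3×micro: 2; S1 reads c0=4 → after 1×micro: 2 ⇒ (c0=2, c1=2)
[Jacobi] macro 2: S0 reads c1=2 → after 3×micro: 4; S1 reads c0=2 → after 1×micro: -2 ⇒ (c0=4, c1=-2)
[Jacobi] macro 3: S0 reads c1=-2 → after 3×micro: 1; S1 reads c0=4 → after 1×micro: 2 ⇒ (c0=1, c1=2)
[Jacobi] macro 4: S0 reads c1=2 → after 3×micro: 4; S1 reads c0=1 → after 1×micro: 1 ⇒ (c0=4, c1=1)
[Jacobi] macro 5: S0 reads c1=1 → after 3×micro: 4; S1 reads c0=4 → after 1×micro: 2 ⇒ (c0=4, c1=2)
[Jacobi] macro 6: S0 reads c1=2 → after 3×micro: 1; S1 reads c0=4 → after 1×micro: 2 ⇒ (c0=1, c1=2)
[Jacobi] macro 7: S0 reads c1=2 → after 3×micro: 4; S1 reads c0=1 → after 1×micro: 1 ⇒ (c0=4, c1=1)
[Jacobi] macro 8: S0 reads c1=1 → after 3×micro: 4; S1 reads c0=4 → after 1×micro: 2 ⇒ (c0=4, c1=2)
[Gauss-Seidel] macro 1: S0 reads c1=4 → after 3×micro: 2; S1 reads c0=2 → after 1×micro: -2 ⇒ (c0=2, c1=-2)
[Gauss-Seidel] macro 2: S0 reads c1=-2 → after 3×micro: 4; S1 reads c0=4 → after 1×micro: 2 ⇒ (c0=4, c1=2)
[Gauss-Seidel] macro 3: S0 reads c1=2 → after 3×micro: 1; S1 reads c0=1 → after 1×micro: 1 ⇒ (c0=1, c1=1)
[Gauss-Seidel] macro 4: S0 reads c1=1 → after 3×micro: 4; S1 reads c0=4 → after 1×micro: 2 ⇒ (c0=4, c1=2)
[Gauss-Seidel] macro 5: S0 reads c1=2 → after 3×micro: 1; S1 reads c0=1 → after 1×micro: 1 ⇒ (c0=1, c1=1)
[Gauss-Seidel] macro 6: S0 reads c1=1 → after 3×micro: 4; S1 reads c0=4 → after 1×micro: 2 ⇒ (c0=4, c1=2)
[Gauss-Seidel] macro 7: S0 reads c1=2 → after 3×micro: 1; S1 reads c0=1 → after 1×micro: 1 ⇒ (c0=1, c1=1)
[Gauss-Seidel] macro 8: S0 reads c1=1 → after 3×micro: 4; S1 reads c0=4 → after 1×micro: 2 ⇒ (c0=4, c1=2)

first divergence at macro-step: 1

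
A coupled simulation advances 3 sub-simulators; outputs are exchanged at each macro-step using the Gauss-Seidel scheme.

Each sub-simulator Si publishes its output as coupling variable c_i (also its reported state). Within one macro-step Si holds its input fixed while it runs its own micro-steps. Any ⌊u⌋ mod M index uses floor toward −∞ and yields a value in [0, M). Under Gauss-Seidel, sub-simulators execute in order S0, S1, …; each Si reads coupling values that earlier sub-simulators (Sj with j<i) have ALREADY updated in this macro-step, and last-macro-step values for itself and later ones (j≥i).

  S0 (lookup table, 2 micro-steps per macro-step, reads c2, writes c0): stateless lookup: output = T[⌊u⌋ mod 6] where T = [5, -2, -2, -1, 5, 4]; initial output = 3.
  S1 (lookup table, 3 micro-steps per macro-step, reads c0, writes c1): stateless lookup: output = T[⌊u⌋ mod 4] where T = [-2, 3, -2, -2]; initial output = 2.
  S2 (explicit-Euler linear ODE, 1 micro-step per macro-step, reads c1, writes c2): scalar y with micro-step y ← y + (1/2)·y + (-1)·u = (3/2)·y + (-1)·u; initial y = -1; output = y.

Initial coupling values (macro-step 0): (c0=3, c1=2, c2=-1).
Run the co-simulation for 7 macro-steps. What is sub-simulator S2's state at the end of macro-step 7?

S2 state at macro-step 7 = -3051/128

macro 1: S0 reads c2=-1 → after 2×micro: 4; S1 reads c0=4 → after 3×micro: -2; S2 reads c1=-2 → after 1×micro: 1/2 ⇒ (c0=4, c1=-2, c2=1/2)
macro 2: S0 reads c2=1/2 → after 2×micro: 5; S1 reads c0=5 → after 3×micro: 3; S2 reads c1=3 → after 1×micro: -9/4 ⇒ (c0=5, c1=3, c2=-9/4)
macro 3: S0 reads c2=-9/4 → after 2×micro: -1; S1 reads c0=-1 → after 3×micro: -2; S2 reads c1=-2 → after 1×micro: -11/8 ⇒ (c0=-1, c1=-2, c2=-11/8)
macro 4: S0 reads c2=-11/8 → after 2×micro: 5; S1 reads c0=5 → after 3×micro: 3; S2 reads c1=3 → after 1×micro: -81/16 ⇒ (c0=5, c1=3, c2=-81/16)
macro 5: S0 reads c2=-81/16 → after 2×micro: 5; S1 reads c0=5 → after 3×micro: 3; S2 reads c1=3 → after 1×micro: -339/32 ⇒ (c0=5, c1=3, c2=-339/32)
macro 6: S0 reads c2=-339/32 → after 2×micro: -2; S1 reads c0=-2 → after 3×micro: -2; S2 reads c1=-2 → after 1×micro: -889/64 ⇒ (c0=-2, c1=-2, c2=-889/64)
macro 7: S0 reads c2=-889/64 → after 2×micro: 5; S1 reads c0=5 → after 3×micro: 3; S2 reads c1=3 → after 1×micro: -3051/128 ⇒ (c0=5, c1=3, c2=-3051/128)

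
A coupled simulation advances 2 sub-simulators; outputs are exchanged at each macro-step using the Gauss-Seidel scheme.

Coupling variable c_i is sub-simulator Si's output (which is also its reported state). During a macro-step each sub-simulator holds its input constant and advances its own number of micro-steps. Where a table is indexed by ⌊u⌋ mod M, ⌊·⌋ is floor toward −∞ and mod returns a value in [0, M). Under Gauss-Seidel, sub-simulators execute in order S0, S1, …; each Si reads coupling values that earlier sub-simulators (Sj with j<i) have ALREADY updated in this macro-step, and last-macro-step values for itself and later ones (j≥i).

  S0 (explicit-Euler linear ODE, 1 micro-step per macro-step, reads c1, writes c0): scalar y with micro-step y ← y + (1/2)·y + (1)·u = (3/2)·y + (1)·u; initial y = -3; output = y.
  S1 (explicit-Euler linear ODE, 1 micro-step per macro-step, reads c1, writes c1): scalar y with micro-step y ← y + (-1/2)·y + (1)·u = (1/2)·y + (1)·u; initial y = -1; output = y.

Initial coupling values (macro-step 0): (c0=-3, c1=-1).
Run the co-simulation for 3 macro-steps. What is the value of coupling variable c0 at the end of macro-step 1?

macro 1: S0 reads c1=-1 → after 1×micro: -11/2; S1 reads c1=-1 → after 1×micro: -3/2 ⇒ (c0=-11/2, c1=-3/2)
macro 2: S0 reads c1=-3/2 → after 1×micro: -39/4; S1 reads c1=-3/2 → after 1×micro: -9/4 ⇒ (c0=-39/4, c1=-9/4)
macro 3: S0 reads c1=-9/4 → after 1×micro: -135/8; S1 reads c1=-9/4 → after 1×micro: -27/8 ⇒ (c0=-135/8, c1=-27/8)

c0 at macro-step 1 = -11/2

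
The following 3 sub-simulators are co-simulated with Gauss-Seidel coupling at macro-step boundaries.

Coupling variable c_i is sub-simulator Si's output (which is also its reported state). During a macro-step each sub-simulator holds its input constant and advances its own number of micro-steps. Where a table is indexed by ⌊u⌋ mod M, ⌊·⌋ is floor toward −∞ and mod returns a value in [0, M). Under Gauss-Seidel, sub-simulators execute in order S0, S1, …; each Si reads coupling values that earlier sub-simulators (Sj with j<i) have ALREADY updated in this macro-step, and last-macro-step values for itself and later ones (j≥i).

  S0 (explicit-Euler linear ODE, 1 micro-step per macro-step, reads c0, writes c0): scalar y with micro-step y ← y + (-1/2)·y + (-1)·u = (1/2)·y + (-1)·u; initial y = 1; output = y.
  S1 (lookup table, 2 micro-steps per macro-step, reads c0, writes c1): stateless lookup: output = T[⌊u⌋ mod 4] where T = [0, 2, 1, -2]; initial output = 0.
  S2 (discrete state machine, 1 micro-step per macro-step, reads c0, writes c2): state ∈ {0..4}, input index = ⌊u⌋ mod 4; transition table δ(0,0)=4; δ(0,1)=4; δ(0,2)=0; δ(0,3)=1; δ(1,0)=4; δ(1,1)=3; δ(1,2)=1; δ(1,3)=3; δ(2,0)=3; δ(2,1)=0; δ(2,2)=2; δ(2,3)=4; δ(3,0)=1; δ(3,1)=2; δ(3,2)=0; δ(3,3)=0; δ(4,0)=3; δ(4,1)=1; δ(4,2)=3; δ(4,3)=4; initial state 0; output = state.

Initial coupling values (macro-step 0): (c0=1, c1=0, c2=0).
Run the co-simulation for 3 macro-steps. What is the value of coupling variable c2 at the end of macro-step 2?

macro 1: S0 reads c0=1 → after 1×micro: -1/2; S1 reads c0=-1/2 → after 2×micro: -2; S2 reads c0=-1/2 → after 1×micro: 1 ⇒ (c0=-1/2, c1=-2, c2=1)
macro 2: S0 reads c0=-1/2 → after 1×micro: 1/4; S1 reads c0=1/4 → after 2×micro: 0; S2 reads c0=1/4 → after 1×micro: 4 ⇒ (c0=1/4, c1=0, c2=4)
macro 3: S0 reads c0=1/4 → after 1×micro: -1/8; S1 reads c0=-1/8 → after 2×micro: -2; S2 reads c0=-1/8 → after 1×micro: 4 ⇒ (c0=-1/8, c1=-2, c2=4)

c2 at macro-step 2 = 4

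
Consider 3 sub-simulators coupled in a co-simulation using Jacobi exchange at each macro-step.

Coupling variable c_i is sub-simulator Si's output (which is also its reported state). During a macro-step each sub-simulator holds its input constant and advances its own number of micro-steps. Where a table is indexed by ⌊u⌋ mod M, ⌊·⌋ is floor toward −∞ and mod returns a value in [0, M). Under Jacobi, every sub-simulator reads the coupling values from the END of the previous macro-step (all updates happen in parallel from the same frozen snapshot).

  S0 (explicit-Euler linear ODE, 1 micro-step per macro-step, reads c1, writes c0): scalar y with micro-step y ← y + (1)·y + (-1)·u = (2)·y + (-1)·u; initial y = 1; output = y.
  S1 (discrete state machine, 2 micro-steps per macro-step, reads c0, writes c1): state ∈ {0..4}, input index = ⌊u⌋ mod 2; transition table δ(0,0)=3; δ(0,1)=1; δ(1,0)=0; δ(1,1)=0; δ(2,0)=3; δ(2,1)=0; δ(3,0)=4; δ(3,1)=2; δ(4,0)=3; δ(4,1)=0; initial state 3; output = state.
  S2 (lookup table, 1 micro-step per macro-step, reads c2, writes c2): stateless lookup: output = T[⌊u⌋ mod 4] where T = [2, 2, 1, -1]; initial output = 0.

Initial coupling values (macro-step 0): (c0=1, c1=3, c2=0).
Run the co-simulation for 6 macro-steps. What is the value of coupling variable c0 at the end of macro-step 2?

macro 1: S0 reads c1=3 → after 1×micro: -1; S1 reads c0=1 → after 2×micro: 0; S2 reads c2=0 → after 1×micro: 2 ⇒ (c0=-1, c1=0, c2=2)
macro 2: S0 reads c1=0 → after 1×micro: -2; S1 reads c0=-1 → after 2×micro: 0; S2 reads c2=2 → after 1×micro: 1 ⇒ (c0=-2, c1=0, c2=1)
macro 3: S0 reads c1=0 → after 1×micro: -4; S1 reads c0=-2 → after 2×micro: 4; S2 reads c2=1 → after 1×micro: 2 ⇒ (c0=-4, c1=4, c2=2)
macro 4: S0 reads c1=4 → after 1×micro: -12; S1 reads c0=-4 → after 2×micro: 4; S2 reads c2=2 → after 1×micro: 1 ⇒ (c0=-12, c1=4, c2=1)
macro 5: S0 reads c1=4 → after 1×micro: -28; S1 reads c0=-12 → after 2×micro: 4; S2 reads c2=1 → after 1×micro: 2 ⇒ (c0=-28, c1=4, c2=2)
macro 6: S0 reads c1=4 → after 1×micro: -60; S1 reads c0=-28 → after 2×micro: 4; S2 reads c2=2 → after 1×micro: 1 ⇒ (c0=-60, c1=4, c2=1)

c0 at macro-step 2 = -2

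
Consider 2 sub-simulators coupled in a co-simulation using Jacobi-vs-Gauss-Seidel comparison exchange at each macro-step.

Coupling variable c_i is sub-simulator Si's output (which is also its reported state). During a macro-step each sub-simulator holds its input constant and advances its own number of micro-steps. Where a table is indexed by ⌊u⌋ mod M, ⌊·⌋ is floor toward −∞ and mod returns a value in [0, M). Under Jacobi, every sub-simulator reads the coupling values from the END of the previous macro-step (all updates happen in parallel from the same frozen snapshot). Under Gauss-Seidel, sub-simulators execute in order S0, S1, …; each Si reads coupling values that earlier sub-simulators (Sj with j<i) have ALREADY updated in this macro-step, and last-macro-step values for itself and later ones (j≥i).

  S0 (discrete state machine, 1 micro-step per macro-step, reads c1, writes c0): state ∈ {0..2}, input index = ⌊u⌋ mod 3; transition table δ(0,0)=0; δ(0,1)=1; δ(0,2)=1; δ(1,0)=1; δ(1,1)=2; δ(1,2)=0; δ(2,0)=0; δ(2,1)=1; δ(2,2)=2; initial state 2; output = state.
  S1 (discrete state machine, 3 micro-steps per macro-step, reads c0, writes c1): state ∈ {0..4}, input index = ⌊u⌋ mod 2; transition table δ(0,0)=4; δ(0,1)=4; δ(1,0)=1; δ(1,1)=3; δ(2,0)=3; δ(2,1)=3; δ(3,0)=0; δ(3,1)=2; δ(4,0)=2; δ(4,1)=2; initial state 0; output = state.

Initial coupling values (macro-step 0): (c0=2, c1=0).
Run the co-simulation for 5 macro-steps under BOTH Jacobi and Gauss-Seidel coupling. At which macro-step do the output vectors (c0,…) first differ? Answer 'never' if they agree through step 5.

[Jacobi] macro 1: S0 reads c1=0 → after 1×micro: 0; S1 reads c0=2 → after 3×micro: 3 ⇒ (c0=0, c1=3)
[Jacobi] macro 2: S0 reads c1=3 → after 1×micro: 0; S1 reads c0=0 → after 3×micro: 2 ⇒ (c0=0, c1=2)
[Jacobi] macro 3: S0 reads c1=2 → after 1×micro: 1; S1 reads c0=0 → after 3×micro: 4 ⇒ (c0=1, c1=4)
[Jacobi] macro 4: S0 reads c1=4 → after 1×micro: 2; S1 reads c0=1 → after 3×micro: 2 ⇒ (c0=2, c1=2)
[Jacobi] macro 5: S0 reads c1=2 → after 1×micro: 2; S1 reads c0=2 → after 3×micro: 4 ⇒ (c0=2, c1=4)
[Gauss-Seidel] macro 1: S0 reads c1=0 → after 1×micro: 0; S1 reads c0=0 → after 3×micro: 3 ⇒ (c0=0, c1=3)
[Gauss-Seidel] macro 2: S0 reads c1=3 → after 1×micro: 0; S1 reads c0=0 → after 3×micro: 2 ⇒ (c0=0, c1=2)
[Gauss-Seidel] macro 3: S0 reads c1=2 → after 1×micro: 1; S1 reads c0=1 → after 3×micro: 3 ⇒ (c0=1, c1=3)
[Gauss-Seidel] macro 4: S0 reads c1=3 → after 1×micro: 1; S1 reads c0=1 → after 3×micro: 2 ⇒ (c0=1, c1=2)
[Gauss-Seidel] macro 5: S0 reads c1=2 → after 1×micro: 0; S1 reads c0=0 → after 3×micro: 4 ⇒ (c0=0, c1=4)

first divergence at macro-step: 3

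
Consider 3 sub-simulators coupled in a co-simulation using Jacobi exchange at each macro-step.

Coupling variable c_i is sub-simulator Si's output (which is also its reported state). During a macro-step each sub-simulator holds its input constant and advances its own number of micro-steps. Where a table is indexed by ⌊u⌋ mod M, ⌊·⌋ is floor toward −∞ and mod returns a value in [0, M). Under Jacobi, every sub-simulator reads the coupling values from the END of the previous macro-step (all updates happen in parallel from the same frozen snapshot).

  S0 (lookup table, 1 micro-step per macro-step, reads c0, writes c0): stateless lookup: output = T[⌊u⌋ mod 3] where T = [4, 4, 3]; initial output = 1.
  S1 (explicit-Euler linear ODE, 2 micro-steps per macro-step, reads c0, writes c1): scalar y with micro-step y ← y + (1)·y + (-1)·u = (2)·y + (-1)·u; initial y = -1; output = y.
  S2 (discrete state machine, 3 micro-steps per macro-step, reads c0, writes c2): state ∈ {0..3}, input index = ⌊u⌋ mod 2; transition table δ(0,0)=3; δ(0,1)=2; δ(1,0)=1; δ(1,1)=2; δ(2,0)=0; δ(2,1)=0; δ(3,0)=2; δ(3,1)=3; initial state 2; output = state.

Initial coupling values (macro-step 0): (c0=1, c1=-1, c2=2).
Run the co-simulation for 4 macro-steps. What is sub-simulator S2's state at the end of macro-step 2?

macro 1: S0 reads c0=1 → after 1×micro: 4; S1 reads c0=1 → after 2×micro: -7; S2 reads c0=1 → after 3×micro: 0 ⇒ (c0=4, c1=-7, c2=0)
macro 2: S0 reads c0=4 → after 1×micro: 4; S1 reads c0=4 → after 2×micro: -40; S2 reads c0=4 → after 3×micro: 0 ⇒ (c0=4, c1=-40, c2=0)
macro 3: S0 reads c0=4 → after 1×micro: 4; S1 reads c0=4 → after 2×micro: -172; S2 reads c0=4 → after 3×micro: 0 ⇒ (c0=4, c1=-172, c2=0)
macro 4: S0 reads c0=4 → after 1×micro: 4; S1 reads c0=4 → after 2×micro: -700; S2 reads c0=4 → after 3×micro: 0 ⇒ (c0=4, c1=-700, c2=0)

S2 state at macro-step 2 = 0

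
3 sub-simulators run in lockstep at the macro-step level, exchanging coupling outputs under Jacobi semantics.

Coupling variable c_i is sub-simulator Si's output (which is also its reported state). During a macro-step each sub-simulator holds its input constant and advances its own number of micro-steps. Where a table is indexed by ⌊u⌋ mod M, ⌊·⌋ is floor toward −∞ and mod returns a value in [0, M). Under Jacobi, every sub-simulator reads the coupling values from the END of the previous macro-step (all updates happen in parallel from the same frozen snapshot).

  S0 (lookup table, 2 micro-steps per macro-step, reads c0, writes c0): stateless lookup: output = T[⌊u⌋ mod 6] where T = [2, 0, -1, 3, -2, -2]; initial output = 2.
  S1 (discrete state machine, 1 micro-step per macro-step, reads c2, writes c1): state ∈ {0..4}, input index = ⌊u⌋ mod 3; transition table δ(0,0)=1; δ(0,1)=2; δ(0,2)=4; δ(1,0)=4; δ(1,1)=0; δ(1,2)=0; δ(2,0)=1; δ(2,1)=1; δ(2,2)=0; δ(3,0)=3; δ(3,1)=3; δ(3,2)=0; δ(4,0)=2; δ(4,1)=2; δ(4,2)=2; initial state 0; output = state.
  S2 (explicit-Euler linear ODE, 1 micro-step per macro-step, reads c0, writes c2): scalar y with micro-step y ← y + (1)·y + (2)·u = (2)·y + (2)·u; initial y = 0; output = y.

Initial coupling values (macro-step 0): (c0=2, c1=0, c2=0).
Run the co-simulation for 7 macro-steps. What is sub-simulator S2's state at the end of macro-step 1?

macro 1: S0 reads c0=2 → after 2×micro: -1; S1 reads c2=0 → after 1×micro: 1; S2 reads c0=2 → after 1×micro: 4 ⇒ (c0=-1, c1=1, c2=4)
macro 2: S0 reads c0=-1 → after 2×micro: -2; S1 reads c2=4 → after 1×micro: 0; S2 reads c0=-1 → after 1×micro: 6 ⇒ (c0=-2, c1=0, c2=6)
macro 3: S0 reads c0=-2 → after 2×micro: -2; S1 reads c2=6 → after 1×micro: 1; S2 reads c0=-2 → after 1×micro: 8 ⇒ (c0=-2, c1=1, c2=8)
macro 4: S0 reads c0=-2 → after 2×micro: -2; S1 reads c2=8 → after 1×micro: 0; S2 reads c0=-2 → after 1×micro: 12 ⇒ (c0=-2, c1=0, c2=12)
macro 5: S0 reads c0=-2 → after 2×micro: -2; S1 reads c2=12 → after 1×micro: 1; S2 reads c0=-2 → after 1×micro: 20 ⇒ (c0=-2, c1=1, c2=20)
macro 6: S0 reads c0=-2 → after 2×micro: -2; S1 reads c2=20 → after 1×micro: 0; S2 reads c0=-2 → after 1×micro: 36 ⇒ (c0=-2, c1=0, c2=36)
macro 7: S0 reads c0=-2 → after 2×micro: -2; S1 reads c2=36 → after 1×micro: 1; S2 reads c0=-2 → after 1×micro: 68 ⇒ (c0=-2, c1=1, c2=68)

S2 state at macro-step 1 = 4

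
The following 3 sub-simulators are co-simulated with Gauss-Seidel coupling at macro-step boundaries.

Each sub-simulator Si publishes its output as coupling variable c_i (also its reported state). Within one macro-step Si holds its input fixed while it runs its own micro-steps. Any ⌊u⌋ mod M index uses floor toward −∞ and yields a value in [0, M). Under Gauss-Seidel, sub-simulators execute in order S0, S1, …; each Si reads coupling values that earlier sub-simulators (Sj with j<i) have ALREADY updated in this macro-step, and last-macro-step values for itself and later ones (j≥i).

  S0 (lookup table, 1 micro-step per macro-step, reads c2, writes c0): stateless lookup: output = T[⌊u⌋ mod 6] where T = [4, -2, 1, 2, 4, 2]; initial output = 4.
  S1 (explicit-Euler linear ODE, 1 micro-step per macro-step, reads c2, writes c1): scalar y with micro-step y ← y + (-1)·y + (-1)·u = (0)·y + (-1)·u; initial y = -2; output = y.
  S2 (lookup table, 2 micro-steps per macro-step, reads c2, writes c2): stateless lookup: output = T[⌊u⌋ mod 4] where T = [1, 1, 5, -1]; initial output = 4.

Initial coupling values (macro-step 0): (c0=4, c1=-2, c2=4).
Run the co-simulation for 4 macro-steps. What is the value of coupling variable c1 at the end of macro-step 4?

c1 at macro-step 4 = -1

macro 1: S0 reads c2=4 → after 1×micro: 4; S1 reads c2=4 → after 1×micro: -4; S2 reads c2=4 → after 2×micro: 1 ⇒ (c0=4, c1=-4, c2=1)
macro 2: S0 reads c2=1 → after 1×micro: -2; S1 reads c2=1 → after 1×micro: -1; S2 reads c2=1 → after 2×micro: 1 ⇒ (c0=-2, c1=-1, c2=1)
macro 3: S0 reads c2=1 → after 1×micro: -2; S1 reads c2=1 → after 1×micro: -1; S2 reads c2=1 → after 2×micro: 1 ⇒ (c0=-2, c1=-1, c2=1)
macro 4: S0 reads c2=1 → after 1×micro: -2; S1 reads c2=1 → after 1×micro: -1; S2 reads c2=1 → after 2×micro: 1 ⇒ (c0=-2, c1=-1, c2=1)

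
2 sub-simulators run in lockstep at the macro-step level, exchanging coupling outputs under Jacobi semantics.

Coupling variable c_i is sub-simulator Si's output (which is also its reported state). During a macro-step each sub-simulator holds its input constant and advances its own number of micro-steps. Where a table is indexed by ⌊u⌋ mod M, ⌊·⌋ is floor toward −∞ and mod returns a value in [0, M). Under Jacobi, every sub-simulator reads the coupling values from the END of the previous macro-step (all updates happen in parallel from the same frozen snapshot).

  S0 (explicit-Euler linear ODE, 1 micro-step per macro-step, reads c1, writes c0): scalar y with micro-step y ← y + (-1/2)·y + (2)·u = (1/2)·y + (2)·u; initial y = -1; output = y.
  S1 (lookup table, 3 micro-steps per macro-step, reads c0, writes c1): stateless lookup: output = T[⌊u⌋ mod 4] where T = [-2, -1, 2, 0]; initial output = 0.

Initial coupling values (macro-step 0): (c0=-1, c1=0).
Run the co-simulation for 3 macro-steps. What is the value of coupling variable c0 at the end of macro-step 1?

macro 1: S0 reads c1=0 → after 1×micro: -1/2; S1 reads c0=-1 → after 3×micro: 0 ⇒ (c0=-1/2, c1=0)
macro 2: S0 reads c1=0 → after 1×micro: -1/4; S1 reads c0=-1/2 → after 3×micro: 0 ⇒ (c0=-1/4, c1=0)
macro 3: S0 reads c1=0 → after 1×micro: -1/8; S1 reads c0=-1/4 → after 3×micro: 0 ⇒ (c0=-1/8, c1=0)

c0 at macro-step 1 = -1/2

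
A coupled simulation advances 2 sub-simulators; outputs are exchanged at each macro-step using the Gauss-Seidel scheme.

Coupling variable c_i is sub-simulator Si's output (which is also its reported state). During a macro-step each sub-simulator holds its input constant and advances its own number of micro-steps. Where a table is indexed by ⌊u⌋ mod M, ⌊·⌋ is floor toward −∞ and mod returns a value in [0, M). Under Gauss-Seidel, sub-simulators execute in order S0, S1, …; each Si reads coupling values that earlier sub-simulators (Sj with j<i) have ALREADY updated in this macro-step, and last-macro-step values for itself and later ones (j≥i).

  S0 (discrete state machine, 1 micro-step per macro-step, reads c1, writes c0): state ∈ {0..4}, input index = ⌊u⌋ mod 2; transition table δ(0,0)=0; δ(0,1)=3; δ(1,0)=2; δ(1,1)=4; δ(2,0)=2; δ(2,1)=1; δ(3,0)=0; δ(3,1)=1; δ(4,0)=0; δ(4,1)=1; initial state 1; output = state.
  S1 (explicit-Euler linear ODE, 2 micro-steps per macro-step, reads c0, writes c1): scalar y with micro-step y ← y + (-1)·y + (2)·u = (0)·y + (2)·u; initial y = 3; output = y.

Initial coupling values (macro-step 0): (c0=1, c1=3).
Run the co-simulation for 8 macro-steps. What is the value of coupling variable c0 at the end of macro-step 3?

c0 at macro-step 3 = 0

macro 1: S0 reads c1=3 → after 1×micro: 4; S1 reads c0=4 → after 2×micro: 8 ⇒ (c0=4, c1=8)
macro 2: S0 reads c1=8 → after 1×micro: 0; S1 reads c0=0 → after 2×micro: 0 ⇒ (c0=0, c1=0)
macro 3: S0 reads c1=0 → after 1×micro: 0; S1 reads c0=0 → after 2×micro: 0 ⇒ (c0=0, c1=0)
macro 4: S0 reads c1=0 → after 1×micro: 0; S1 reads c0=0 → after 2×micro: 0 ⇒ (c0=0, c1=0)
macro 5: S0 reads c1=0 → after 1×micro: 0; S1 reads c0=0 → after 2×micro: 0 ⇒ (c0=0, c1=0)
macro 6: S0 reads c1=0 → after 1×micro: 0; S1 reads c0=0 → after 2×micro: 0 ⇒ (c0=0, c1=0)
macro 7: S0 reads c1=0 → after 1×micro: 0; S1 reads c0=0 → after 2×micro: 0 ⇒ (c0=0, c1=0)
macro 8: S0 reads c1=0 → after 1×micro: 0; S1 reads c0=0 → after 2×micro: 0 ⇒ (c0=0, c1=0)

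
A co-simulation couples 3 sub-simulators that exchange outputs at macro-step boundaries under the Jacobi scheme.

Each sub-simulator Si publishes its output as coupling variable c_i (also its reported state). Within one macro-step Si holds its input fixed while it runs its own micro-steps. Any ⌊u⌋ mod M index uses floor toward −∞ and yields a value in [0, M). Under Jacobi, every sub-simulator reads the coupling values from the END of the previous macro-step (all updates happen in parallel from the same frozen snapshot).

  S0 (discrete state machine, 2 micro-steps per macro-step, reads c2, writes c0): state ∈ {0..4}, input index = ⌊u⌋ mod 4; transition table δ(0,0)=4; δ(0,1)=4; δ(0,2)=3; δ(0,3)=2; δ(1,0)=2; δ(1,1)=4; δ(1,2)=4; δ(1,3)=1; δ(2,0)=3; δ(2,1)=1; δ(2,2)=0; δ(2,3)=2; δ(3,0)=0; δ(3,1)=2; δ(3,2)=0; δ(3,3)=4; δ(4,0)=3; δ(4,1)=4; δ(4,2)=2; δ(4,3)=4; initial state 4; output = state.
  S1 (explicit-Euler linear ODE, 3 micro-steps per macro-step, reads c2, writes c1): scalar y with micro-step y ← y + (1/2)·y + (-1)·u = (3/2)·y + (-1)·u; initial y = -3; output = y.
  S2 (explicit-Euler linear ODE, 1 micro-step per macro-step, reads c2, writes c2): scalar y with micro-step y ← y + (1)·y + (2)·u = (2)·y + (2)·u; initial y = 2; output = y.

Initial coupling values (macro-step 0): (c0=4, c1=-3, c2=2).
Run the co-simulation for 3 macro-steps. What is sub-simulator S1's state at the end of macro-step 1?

macro 1: S0 reads c2=2 → after 2×micro: 0; S1 reads c2=2 → after 3×micro: -157/8; S2 reads c2=2 → after 1×micro: 8 ⇒ (c0=0, c1=-157/8, c2=8)
macro 2: S0 reads c2=8 → after 2×micro: 3; S1 reads c2=8 → after 3×micro: -6671/64; S2 reads c2=8 → after 1×micro: 32 ⇒ (c0=3, c1=-6671/64, c2=32)
macro 3: S0 reads c2=32 → after 2×micro: 4; S1 reads c2=32 → after 3×micro: -257941/512; S2 reads c2=32 → after 1×micro: 128 ⇒ (c0=4, c1=-257941/512, c2=128)

S1 state at macro-step 1 = -157/8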